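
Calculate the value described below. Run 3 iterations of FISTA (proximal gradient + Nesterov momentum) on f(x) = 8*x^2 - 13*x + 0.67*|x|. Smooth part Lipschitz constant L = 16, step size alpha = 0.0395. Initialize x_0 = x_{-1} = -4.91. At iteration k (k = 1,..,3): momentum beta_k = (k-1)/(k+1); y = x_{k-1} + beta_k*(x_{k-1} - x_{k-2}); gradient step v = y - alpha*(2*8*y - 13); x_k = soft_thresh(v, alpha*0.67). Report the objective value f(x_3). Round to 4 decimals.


FISTA on f(x) = 8*x^2 - 13*x + 0.67*|x|
L = 16, alpha = 0.0395
Iteration 1: beta = 0.0, y = -4.91 + 0.0*(-4.91 + 4.91) = -4.91
  grad(y) = -91.56, v = y - alpha*grad = -1.2934
  prox(v) = soft_thresh(-1.2934, 0.0265) = -1.2669
Iteration 2: beta = 0.3333, y = -1.2669 + 0.3333*(-1.2669 + 4.91) = -0.0526
  grad(y) = -13.8409, v = y - alpha*grad = 0.4942
  prox(v) = soft_thresh(0.4942, 0.0265) = 0.4677
Iteration 3: beta = 0.5, y = 0.4677 + 0.5*(0.4677 + 1.2669) = 1.335
  grad(y) = 8.36, v = y - alpha*grad = 1.0048
  prox(v) = soft_thresh(1.0048, 0.0265) = 0.9783
f(x_3) = 8*0.9783^2 - 13*0.9783 + 0.67*|0.9783| = -4.4058


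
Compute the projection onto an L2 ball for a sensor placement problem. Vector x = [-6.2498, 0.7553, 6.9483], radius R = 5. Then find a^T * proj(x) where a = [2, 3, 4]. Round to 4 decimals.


Step 1: Compute ||x|| (intermediates to 6 decimals).
||x|| = sqrt((-6.2498)^2 + 0.7553^2 + 6.9483^2) = 9.375999
Step 2: Project.
Since ||x|| > R, scale = R/||x|| = 5/9.375999 = 0.533277, proj(x) = scale * x
proj(x) = [-3.332875, 0.402784, 3.705369]
Step 3: Dot product.
a^T * proj(x) = 2*(-3.332875) + 3*0.402784 + 4*3.705369 = 9.3641


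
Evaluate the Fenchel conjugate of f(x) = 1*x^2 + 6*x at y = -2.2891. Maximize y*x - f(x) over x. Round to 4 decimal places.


f*(y) = sup_x {y*x - a*x^2 - b*x} = sup_x {(y-b)*x - a*x^2}
FOC: (y - b) - 2a*x = 0 => x* = (y - b)/(2a)
x* = (-2.2891 - 6)/(2*1) = -4.1446
f*(-2.2891) = (y-b)^2/(4a) = (-2.2891 - 6)^2/(4*1)
= 68.7092/4 = 17.1773


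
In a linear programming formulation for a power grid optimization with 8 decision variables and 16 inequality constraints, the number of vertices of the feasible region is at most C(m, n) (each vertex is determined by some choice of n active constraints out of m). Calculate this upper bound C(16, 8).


Each vertex corresponds to some choice of n active constraints out of m, so the number of vertices is at most C(m, n) = m! / (n!(m-n)!).
m = 16, n = 8
Numerator: 16 * 15 * 14 * 13 * 12 * 11 * 10 * 9
Denominator: 8! = 40320
C(16, 8) = 12870


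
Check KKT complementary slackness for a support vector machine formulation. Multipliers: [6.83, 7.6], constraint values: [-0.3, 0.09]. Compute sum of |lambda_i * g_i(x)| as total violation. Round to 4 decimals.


KKT complementary slackness check:
lambda_1 * g_1 = 6.83 * -0.3 = -2.049
lambda_2 * g_2 = 7.6 * 0.09 = 0.684
Total violation = 2.049 + 0.684 = 2.733


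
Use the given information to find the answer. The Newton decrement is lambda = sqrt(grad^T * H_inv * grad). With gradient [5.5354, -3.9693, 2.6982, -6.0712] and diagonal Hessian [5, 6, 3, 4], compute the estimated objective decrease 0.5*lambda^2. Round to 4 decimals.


Step 1: H is diagonal, so H^(-1) * g = [1.1071, -0.6616, 0.8994, -1.5178].
Step 2: g^T H^(-1) g = sum_i g_i^2 / H_ii
  = (5.5354)^2/5 + (-3.9693)^2/6 + (2.6982)^2/3 + (-6.0712)^2/4
  = 6.1281 + 2.6259 + 2.4268 + 9.2149 = 20.3956
Step 3: Objective decrease = 0.5 * g^T H^(-1) g = 10.1978


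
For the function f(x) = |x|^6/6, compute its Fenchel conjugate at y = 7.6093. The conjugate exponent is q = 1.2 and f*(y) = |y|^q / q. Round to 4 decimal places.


The conjugate exponent q satisfies 1/p + 1/q = 1.
p = 6, so q = 6/(6 - 1) = 1.2
|y|^q = 7.6093^1.2 = 11.4186
f*(7.6093) = 11.4186 / 1.2 = 9.5155


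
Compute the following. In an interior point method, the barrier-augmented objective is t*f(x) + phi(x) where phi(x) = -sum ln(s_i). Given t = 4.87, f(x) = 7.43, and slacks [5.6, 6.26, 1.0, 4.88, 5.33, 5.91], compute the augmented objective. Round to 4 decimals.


Step 1: Compute log-barrier.
ln values: [1.7228, 1.8342, 0.0, 1.5851, 1.6734, 1.7766]
phi = -(1.7228 + 1.8342 + 0.0 + 1.5851 + 1.6734 + 1.7766) = -8.5921
Step 2: Compute augmented objective.
t*f(x) = 4.87*7.43 = 36.1841
Total = 36.1841 - 8.5921 = 27.592


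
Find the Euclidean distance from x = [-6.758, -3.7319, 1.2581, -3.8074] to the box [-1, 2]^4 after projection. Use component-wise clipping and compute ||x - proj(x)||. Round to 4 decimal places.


Project each component onto [-1, 2].
clip(-6.758) = -1.0, clip(-3.7319) = -1.0, clip(1.2581) = 1.2581, clip(-3.8074) = -1.0
Projection = [-1.0, -1.0, 1.2581, -1.0]
Squared diffs: [33.1546, 7.4633, 0.0, 7.8815]
Distance = sqrt(48.4994) = 6.9641


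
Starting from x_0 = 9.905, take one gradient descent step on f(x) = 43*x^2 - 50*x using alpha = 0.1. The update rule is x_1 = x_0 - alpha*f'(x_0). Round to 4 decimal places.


We compute the gradient at x_0 and apply the update.
f'(x) = 86*x - 50
f'(9.905) = 86*9.905 - 50 = 801.83
x_1 = 9.905 - 0.1*801.83 = -70.278


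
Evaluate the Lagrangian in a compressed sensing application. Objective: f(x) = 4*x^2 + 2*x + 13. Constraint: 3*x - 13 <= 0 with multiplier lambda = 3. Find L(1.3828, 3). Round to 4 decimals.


Step 1: Evaluate f(x).
f(1.3828) = 4*1.3828^2 + 2*1.3828 + 13 = 23.4141
Step 2: Evaluate g(x).
g(1.3828) = 3*1.3828 - 13 = -8.8516
Step 3: Compute Lagrangian.
L = 23.4141 + 3*-8.8516 = -3.1407


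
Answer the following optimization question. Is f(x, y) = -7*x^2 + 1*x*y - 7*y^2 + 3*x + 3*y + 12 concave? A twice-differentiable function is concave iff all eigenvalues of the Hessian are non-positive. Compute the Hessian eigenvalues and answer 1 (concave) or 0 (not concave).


The Hessian of f(x,y) = -7*x^2 + 1*x*y - 7*y^2 + 3*x + 3*y + 12 is:
H = [[-14, 1], [1, -14]]
Trace = -14 - 14 = -28
Determinant = -14*-14 - (1)^2 = 195
Discriminant = (-28)^2 - 4*195 = 4.0
Eigenvalues: lambda_1 = -15.0, lambda_2 = -13.0
The function is concave.

1


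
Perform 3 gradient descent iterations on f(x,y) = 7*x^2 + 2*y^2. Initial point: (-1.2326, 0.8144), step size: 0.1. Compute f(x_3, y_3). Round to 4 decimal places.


Gradient descent on f(x,y) = 7*x^2 + 2*y^2.
Starting point: (-1.2326, 0.8144), alpha = 0.1
Step 1: grad_x = 2*7*-1.2326 = -17.2564, grad_y = 2*2*0.8144 = 3.2576
  x_1 = -1.2326 - 0.1*-17.2564 = 0.493
  y_1 = 0.8144 - 0.1*3.2576 = 0.4886
Step 2: grad_x = 2*7*0.493 = 6.9026, grad_y = 2*2*0.4886 = 1.9546
  x_2 = 0.493 - 0.1*6.9026 = -0.1972
  y_2 = 0.4886 - 0.1*1.9546 = 0.2932
Step 3: grad_x = 2*7*-0.1972 = -2.761, grad_y = 2*2*0.2932 = 1.1727
  x_3 = -0.1972 - 0.1*-2.761 = 0.0789
  y_3 = 0.2932 - 0.1*1.1727 = 0.1759
f(0.0789, 0.1759) = 7*0.0789^2 + 2*0.1759^2 = 0.1055


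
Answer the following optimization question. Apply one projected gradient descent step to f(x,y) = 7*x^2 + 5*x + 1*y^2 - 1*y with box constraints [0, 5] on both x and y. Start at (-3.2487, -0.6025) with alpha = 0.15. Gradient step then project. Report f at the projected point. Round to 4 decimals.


Step 1: Compute gradient at (-3.2487, -0.6025).
grad_x = 2*7*-3.2487 + 5 = -40.4818
grad_y = 2*1*-0.6025 - 1 = -2.205
Step 2: Gradient step.
x_raw = -3.2487 - 0.15*-40.4818 = 2.8236
y_raw = -0.6025 - 0.15*-2.205 = -0.2718
Step 3: Project onto [0, 5].
x_proj = clip(2.8236) = 2.8236
y_proj = clip(-0.2718) = 0.0
Step 4: Evaluate f.
f(2.8236, 0.0) = 69.9257


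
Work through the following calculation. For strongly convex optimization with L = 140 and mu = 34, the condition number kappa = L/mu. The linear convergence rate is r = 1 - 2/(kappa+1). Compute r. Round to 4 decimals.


Step 1: Compute the condition number.
kappa = L/mu = 140/34 = 4.1176
Step 2: Compute the convergence rate.
r = 1 - 2/(kappa + 1) = 1 - 2*mu/(L + mu) = (L - mu)/(L + mu) = 106/174 = 0.6092


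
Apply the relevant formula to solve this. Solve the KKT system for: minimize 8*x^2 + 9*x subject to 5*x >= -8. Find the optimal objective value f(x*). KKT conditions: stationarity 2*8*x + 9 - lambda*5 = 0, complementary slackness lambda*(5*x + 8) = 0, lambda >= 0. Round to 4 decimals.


Step 1: Try lambda = 0 (constraint inactive).
Stationarity: 2*8*x + 9 = 0
x* = -9/(2*8) = -0.5625
Check constraint: 5*-0.5625 = -2.8125 >= -8 -- satisfied.
Step 2: Compute optimal value.
f(x*) = 8*(-0.5625)^2 + 9*(-0.5625) = -2.5313


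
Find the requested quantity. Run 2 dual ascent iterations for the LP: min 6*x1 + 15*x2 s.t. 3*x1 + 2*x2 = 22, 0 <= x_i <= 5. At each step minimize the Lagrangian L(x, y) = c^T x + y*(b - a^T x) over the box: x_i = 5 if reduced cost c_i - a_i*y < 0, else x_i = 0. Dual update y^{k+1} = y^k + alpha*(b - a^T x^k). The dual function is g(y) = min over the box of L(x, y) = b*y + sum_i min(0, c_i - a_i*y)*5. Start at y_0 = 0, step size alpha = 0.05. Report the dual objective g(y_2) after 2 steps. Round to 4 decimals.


Dual ascent for LP: min 6*x1 + 15*x2, 3*x1 + 2*x2 = 22, 0 <= x_i <= 5
Step 1: y^k = 0.0, reduced costs: (6.0, 15.0)
  x^k = (0.0, 0.0), subgradient = b - a^T x = 22.0
  y^{k+1} = 0.0 + 0.05*22.0 = 1.1
Step 2: y^k = 1.1, reduced costs: (2.7, 12.8)
  x^k = (0.0, 0.0), subgradient = b - a^T x = 22.0
  y^{k+1} = 1.1 + 0.05*22.0 = 2.2
Dual objective at y_2 = 2.2: reduced costs (-0.6, 10.6), box minimizer x = (5.0, 0.0)
g(y_2) = b*y + (c1 - a1*y)*x1 + (c2 - a2*y)*x2 = 22*2.2 + (-0.6)*5.0 + 10.6*0.0 = 48.4 - 3.0 + 0.0 = 45.4


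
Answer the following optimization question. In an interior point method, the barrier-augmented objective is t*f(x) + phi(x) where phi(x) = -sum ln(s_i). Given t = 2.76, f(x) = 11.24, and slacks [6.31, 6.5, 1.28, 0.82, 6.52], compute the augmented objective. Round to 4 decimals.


Step 1: Compute log-barrier.
ln values: [1.8421, 1.8718, 0.2469, -0.1985, 1.8749]
phi = -(1.8421 + 1.8718 + 0.2469 - 0.1985 + 1.8749) = -5.6372
Step 2: Compute augmented objective.
t*f(x) = 2.76*11.24 = 31.0224
Total = 31.0224 - 5.6372 = 25.3852


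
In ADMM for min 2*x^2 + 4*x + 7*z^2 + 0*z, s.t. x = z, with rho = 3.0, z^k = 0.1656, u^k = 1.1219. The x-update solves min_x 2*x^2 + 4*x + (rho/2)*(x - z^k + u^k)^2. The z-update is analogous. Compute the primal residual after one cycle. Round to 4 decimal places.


ADMM iteration with rho = 3.0, z^k = 0.1656, u^k = 1.1219
Step 1: x-update.
Minimize 2*x^2 + 4*x + (3.0/2)*(x - 0.1656 + 1.1219)^2
FOC: (2*2 + 3.0)*x = -4 + 3.0*(0.1656 - 1.1219)
x^{k+1} = -0.9813
Step 2: z-update.
Minimize 7*z^2 + 0*z + (3.0/2)*(-0.9813 - z + 1.1219)^2
FOC: (2*7 + 3.0)*z = 0 + 3.0*(-0.9813 + 1.1219)
z^{k+1} = 0.0248
Step 3: u-update.
u^{k+1} = 1.1219 - 0.9813 - 0.0248 = 0.1158
Step 4: Primal residual = |-0.9813 - 0.0248| = 1.0061


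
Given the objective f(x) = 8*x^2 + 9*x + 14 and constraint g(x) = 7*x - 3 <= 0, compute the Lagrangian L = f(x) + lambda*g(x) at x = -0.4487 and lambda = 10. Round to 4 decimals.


Step 1: Evaluate f(x).
f(-0.4487) = 8*(-0.4487)^2 + 9*(-0.4487) + 14 = 11.5724
Step 2: Evaluate g(x).
g(-0.4487) = 7*-0.4487 - 3 = -6.1409
Step 3: Compute Lagrangian.
L = 11.5724 + 10*-6.1409 = -49.8366


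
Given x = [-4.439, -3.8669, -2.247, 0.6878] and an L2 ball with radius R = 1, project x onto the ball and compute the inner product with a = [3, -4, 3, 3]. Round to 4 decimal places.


Step 1: Compute ||x|| (intermediates to 6 decimals).
||x|| = sqrt((-4.439)^2 + (-3.8669)^2 + (-2.247)^2 + 0.6878^2) = 6.338747
Step 2: Project.
Since ||x|| > R, scale = R/||x|| = 1/6.338747 = 0.15776, proj(x) = scale * x
proj(x) = [-0.700297, -0.610042, -0.354487, 0.108507]
Step 3: Dot product.
a^T * proj(x) = 3*(-0.700297) - 4*(-0.610042) + 3*(-0.354487) + 3*0.108507 = -0.3987


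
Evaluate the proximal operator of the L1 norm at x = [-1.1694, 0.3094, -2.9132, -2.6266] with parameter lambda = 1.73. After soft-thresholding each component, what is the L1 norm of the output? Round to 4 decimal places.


Soft-thresholding with lambda = 1.73:
prox(-1.1694) = sign(-1.1694)*max(|-1.1694| - 1.73, 0) = 0.0
prox(0.3094) = sign(0.3094)*max(|0.3094| - 1.73, 0) = 0.0
prox(-2.9132) = sign(-2.9132)*max(|-2.9132| - 1.73, 0) = -1.1832
prox(-2.6266) = sign(-2.6266)*max(|-2.6266| - 1.73, 0) = -0.8966
prox(x) = [0.0, 0.0, -1.1832, -0.8966]
||prox(x)||_1 = 0.0 + 0.0 + 1.1832 + 0.8966 = 2.0798


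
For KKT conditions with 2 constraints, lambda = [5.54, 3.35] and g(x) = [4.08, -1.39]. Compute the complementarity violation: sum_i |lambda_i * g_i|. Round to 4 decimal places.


KKT complementary slackness check:
lambda_1 * g_1 = 5.54 * 4.08 = 22.6032
lambda_2 * g_2 = 3.35 * -1.39 = -4.6565
Total violation = 22.6032 + 4.6565 = 27.2597


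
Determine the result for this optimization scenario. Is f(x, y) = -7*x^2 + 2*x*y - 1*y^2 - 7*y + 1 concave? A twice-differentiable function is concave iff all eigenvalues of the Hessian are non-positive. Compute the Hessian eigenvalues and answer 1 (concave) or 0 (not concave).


The Hessian of f(x,y) = -7*x^2 + 2*x*y - 1*y^2 - 7*y + 1 is:
H = [[-14, 2], [2, -2]]
Trace = -14 - 2 = -16
Determinant = -14*-2 - (2)^2 = 24
Discriminant = (-16)^2 - 4*24 = 160.0
Eigenvalues: lambda_1 = -14.3246, lambda_2 = -1.6754
The function is concave.

1


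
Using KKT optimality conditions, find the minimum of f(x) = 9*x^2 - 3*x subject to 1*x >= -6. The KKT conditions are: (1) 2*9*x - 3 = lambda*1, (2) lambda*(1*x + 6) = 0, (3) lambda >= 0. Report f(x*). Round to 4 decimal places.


Step 1: Try lambda = 0 (constraint inactive).
Stationarity: 2*9*x - 3 = 0
x* = 3/(2*9) = 1/6 = 0.1667 (rounded; the exact value 1/6 is used below)
Check constraint: 1*0.1667 = 0.1667 >= -6 -- satisfied.
Step 2: Compute optimal value.
f(x*) = 9*(1/6)^2 - 3*(1/6) = -0.25


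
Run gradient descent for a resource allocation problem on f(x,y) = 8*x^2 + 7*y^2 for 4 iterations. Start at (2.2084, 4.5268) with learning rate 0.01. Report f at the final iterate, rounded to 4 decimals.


Gradient descent on f(x,y) = 8*x^2 + 7*y^2.
Starting point: (2.2084, 4.5268), alpha = 0.01
Step 1: grad_x = 2*8*2.2084 = 35.3344, grad_y = 2*7*4.5268 = 63.3752
  x_1 = 2.2084 - 0.01*35.3344 = 1.8551
  y_1 = 4.5268 - 0.01*63.3752 = 3.893
Step 2: grad_x = 2*8*1.8551 = 29.6809, grad_y = 2*7*3.893 = 54.5027
  x_2 = 1.8551 - 0.01*29.6809 = 1.5582
  y_2 = 3.893 - 0.01*54.5027 = 3.348
Step 3: grad_x = 2*8*1.5582 = 24.932, grad_y = 2*7*3.348 = 46.8723
  x_3 = 1.5582 - 0.01*24.932 = 1.3089
  y_3 = 3.348 - 0.01*46.8723 = 2.8793
Step 4: grad_x = 2*8*1.3089 = 20.9428, grad_y = 2*7*2.8793 = 40.3102
  x_4 = 1.3089 - 0.01*20.9428 = 1.0995
  y_4 = 2.8793 - 0.01*40.3102 = 2.4762
f(1.0995, 2.4762) = 8*1.0995^2 + 7*2.4762^2 = 52.592


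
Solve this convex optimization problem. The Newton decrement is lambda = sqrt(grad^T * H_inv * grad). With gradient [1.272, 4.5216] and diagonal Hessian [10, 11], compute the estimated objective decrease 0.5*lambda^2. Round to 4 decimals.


Step 1: H is diagonal, so H^(-1) * g = [0.1272, 0.4111].
Step 2: g^T H^(-1) g = sum_i g_i^2 / H_ii
  = (1.272)^2/10 + (4.5216)^2/11
  = 0.1618 + 1.8586 = 2.0204
Step 3: Objective decrease = 0.5 * g^T H^(-1) g = 1.0102


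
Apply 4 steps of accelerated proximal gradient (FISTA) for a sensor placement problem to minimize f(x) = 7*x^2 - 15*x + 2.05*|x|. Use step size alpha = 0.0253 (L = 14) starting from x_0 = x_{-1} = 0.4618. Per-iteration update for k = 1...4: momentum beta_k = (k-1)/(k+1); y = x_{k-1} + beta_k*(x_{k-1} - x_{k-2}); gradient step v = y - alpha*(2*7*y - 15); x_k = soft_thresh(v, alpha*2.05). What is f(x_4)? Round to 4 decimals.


FISTA on f(x) = 7*x^2 - 15*x + 2.05*|x|
L = 14, alpha = 0.0253
Iteration 1: beta = 0.0, y = 0.4618 + 0.0*(0.4618 - 0.4618) = 0.4618
  grad(y) = -8.5348, v = y - alpha*grad = 0.6777
  prox(v) = soft_thresh(0.6777, 0.0519) = 0.6259
Iteration 2: beta = 0.3333, y = 0.6259 + 0.3333*(0.6259 - 0.4618) = 0.6806
  grad(y) = -5.4722, v = y - alpha*grad = 0.819
  prox(v) = soft_thresh(0.819, 0.0519) = 0.7671
Iteration 3: beta = 0.5, y = 0.7671 + 0.5*(0.7671 - 0.6259) = 0.8378
  grad(y) = -3.2712, v = y - alpha*grad = 0.9205
  prox(v) = soft_thresh(0.9205, 0.0519) = 0.8687
Iteration 4: beta = 0.6, y = 0.8687 + 0.6*(0.8687 - 0.7671) = 0.9296
  grad(y) = -1.9858, v = y - alpha*grad = 0.9798
  prox(v) = soft_thresh(0.9798, 0.0519) = 0.928
f(x_4) = 7*0.928^2 - 15*0.928 + 2.05*|0.928| = -5.9893


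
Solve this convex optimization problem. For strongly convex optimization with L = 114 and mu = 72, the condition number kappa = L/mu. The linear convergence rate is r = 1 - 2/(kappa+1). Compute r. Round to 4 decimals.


Step 1: Compute the condition number.
kappa = L/mu = 114/72 = 1.5833
Step 2: Compute the convergence rate.
r = 1 - 2/(kappa + 1) = 1 - 2*mu/(L + mu) = (L - mu)/(L + mu) = 42/186 = 0.2258


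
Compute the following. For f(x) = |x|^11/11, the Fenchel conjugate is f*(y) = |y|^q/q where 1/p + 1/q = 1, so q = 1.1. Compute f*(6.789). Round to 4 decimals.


The conjugate exponent q satisfies 1/p + 1/q = 1.
p = 11, so q = 11/(11 - 1) = 1.1
|y|^q = 6.789^1.1 = 8.2222
f*(6.789) = 8.2222 / 1.1 = 7.4747


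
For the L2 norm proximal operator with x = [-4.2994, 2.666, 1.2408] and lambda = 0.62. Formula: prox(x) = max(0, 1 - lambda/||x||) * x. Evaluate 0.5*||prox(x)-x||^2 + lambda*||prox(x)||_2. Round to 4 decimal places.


Step 1: Compute ||x||.
||x|| = 5.2088
Step 2: Compute scaling factor.
scale = max(0, 1 - 0.62/5.2088) = 0.881
Step 3: prox(x) = [-3.7876, 2.3487, 1.0931]
||prox(x)|| = 4.5888
Step 4: Proximal objective.
0.5*||prox-x||^2 = 0.1922
lambda*||prox|| = 2.8451
Total = 3.0373


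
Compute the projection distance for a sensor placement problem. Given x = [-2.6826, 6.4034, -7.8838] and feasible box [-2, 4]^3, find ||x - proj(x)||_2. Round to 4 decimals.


Project each component onto [-2, 4].
clip(-2.6826) = -2.0, clip(6.4034) = 4.0, clip(-7.8838) = -2.0
Projection = [-2.0, 4.0, -2.0]
Squared diffs: [0.4659, 5.7763, 34.6191]
Distance = sqrt(40.8613) = 6.3923


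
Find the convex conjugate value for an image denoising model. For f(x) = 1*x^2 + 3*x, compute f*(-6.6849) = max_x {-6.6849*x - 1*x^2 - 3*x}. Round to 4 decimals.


f*(y) = sup_x {y*x - a*x^2 - b*x} = sup_x {(y-b)*x - a*x^2}
FOC: (y - b) - 2a*x = 0 => x* = (y - b)/(2a)
x* = (-6.6849 - 3)/(2*1) = -4.8425
f*(-6.6849) = (y-b)^2/(4a) = (-6.6849 - 3)^2/(4*1)
= 93.7973/4 = 23.4493


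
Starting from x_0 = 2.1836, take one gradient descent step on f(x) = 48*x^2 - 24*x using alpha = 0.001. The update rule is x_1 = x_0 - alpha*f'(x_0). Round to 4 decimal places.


We compute the gradient at x_0 and apply the update.
f'(x) = 96*x - 24
f'(2.1836) = 96*2.1836 - 24 = 185.6256
x_1 = 2.1836 - 0.001*185.6256 = 1.998


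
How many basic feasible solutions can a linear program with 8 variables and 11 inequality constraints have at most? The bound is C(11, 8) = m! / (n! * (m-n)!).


Each vertex corresponds to some choice of n active constraints out of m, so the number of vertices is at most C(m, n) = m! / (n!(m-n)!).
m = 11, n = 8
Numerator: 11 * 10 * 9 * 8 * 7 * 6 * 5 * 4
Denominator: 8! = 40320
C(11, 8) = 165


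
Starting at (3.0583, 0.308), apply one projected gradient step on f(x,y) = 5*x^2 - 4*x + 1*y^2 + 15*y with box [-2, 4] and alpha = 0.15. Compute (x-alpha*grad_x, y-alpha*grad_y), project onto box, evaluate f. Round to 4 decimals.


Step 1: Compute gradient at (3.0583, 0.308).
grad_x = 2*5*3.0583 - 4 = 26.583
grad_y = 2*1*0.308 + 15 = 15.616
Step 2: Gradient step.
x_raw = 3.0583 - 0.15*26.583 = -0.9292
y_raw = 0.308 - 0.15*15.616 = -2.0344
Step 3: Project onto [-2, 4].
x_proj = clip(-0.9292) = -0.9292
y_proj = clip(-2.0344) = -2.0
Step 4: Evaluate f.
f(-0.9292, -2.0) = -17.9668


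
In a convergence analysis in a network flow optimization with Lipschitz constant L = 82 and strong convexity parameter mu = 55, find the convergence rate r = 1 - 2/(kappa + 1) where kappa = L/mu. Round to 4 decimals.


Step 1: Compute the condition number.
kappa = L/mu = 82/55 = 1.4909
Step 2: Compute the convergence rate.
r = 1 - 2/(kappa + 1) = 1 - 2*mu/(L + mu) = (L - mu)/(L + mu) = 27/137 = 0.1971


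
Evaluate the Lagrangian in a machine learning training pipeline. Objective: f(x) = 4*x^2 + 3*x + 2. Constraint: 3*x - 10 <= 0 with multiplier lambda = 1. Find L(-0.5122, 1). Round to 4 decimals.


Step 1: Evaluate f(x).
f(-0.5122) = 4*(-0.5122)^2 + 3*(-0.5122) + 2 = 1.5128
Step 2: Evaluate g(x).
g(-0.5122) = 3*-0.5122 - 10 = -11.5366
Step 3: Compute Lagrangian.
L = 1.5128 + 1*-11.5366 = -10.0238


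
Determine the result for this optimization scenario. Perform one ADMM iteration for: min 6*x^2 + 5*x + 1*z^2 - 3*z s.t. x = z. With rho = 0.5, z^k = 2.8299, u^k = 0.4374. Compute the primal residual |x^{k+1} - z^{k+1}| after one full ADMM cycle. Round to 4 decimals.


ADMM iteration with rho = 0.5, z^k = 2.8299, u^k = 0.4374
Step 1: x-update.
Minimize 6*x^2 + 5*x + (0.5/2)*(x - 2.8299 + 0.4374)^2
FOC: (2*6 + 0.5)*x = -5 + 0.5*(2.8299 - 0.4374)
x^{k+1} = -0.3043
Step 2: z-update.
Minimize 1*z^2 - 3*z + (0.5/2)*(-0.3043 - z + 0.4374)^2
FOC: (2*1 + 0.5)*z = 3 + 0.5*(-0.3043 + 0.4374)
z^{k+1} = 1.2266
Step 3: u-update.
u^{k+1} = 0.4374 - 0.3043 - 1.2266 = -1.0935
Step 4: Primal residual = |-0.3043 - 1.2266| = 1.5309


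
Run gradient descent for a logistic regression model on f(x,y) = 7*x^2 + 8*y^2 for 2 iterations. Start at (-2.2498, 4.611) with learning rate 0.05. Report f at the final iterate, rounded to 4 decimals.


Gradient descent on f(x,y) = 7*x^2 + 8*y^2.
Starting point: (-2.2498, 4.611), alpha = 0.05
Step 1: grad_x = 2*7*-2.2498 = -31.4972, grad_y = 2*8*4.611 = 73.776
  x_1 = -2.2498 - 0.05*-31.4972 = -0.6749
  y_1 = 4.611 - 0.05*73.776 = 0.9222
Step 2: grad_x = 2*7*-0.6749 = -9.4492, grad_y = 2*8*0.9222 = 14.7552
  x_2 = -0.6749 - 0.05*-9.4492 = -0.2025
  y_2 = 0.9222 - 0.05*14.7552 = 0.1844
f(-0.2025, 0.1844) = 7*(-0.2025)^2 + 8*0.1844^2 = 0.5591


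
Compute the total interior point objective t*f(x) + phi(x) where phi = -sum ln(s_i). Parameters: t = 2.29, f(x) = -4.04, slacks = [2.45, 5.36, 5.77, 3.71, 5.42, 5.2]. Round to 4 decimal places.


Step 1: Compute log-barrier.
ln values: [0.8961, 1.679, 1.7527, 1.311, 1.6901, 1.6487]
phi = -(0.8961 + 1.679 + 1.7527 + 1.311 + 1.6901 + 1.6487) = -8.9775
Step 2: Compute augmented objective.
t*f(x) = 2.29*-4.04 = -9.2516
Total = -9.2516 - 8.9775 = -18.2291


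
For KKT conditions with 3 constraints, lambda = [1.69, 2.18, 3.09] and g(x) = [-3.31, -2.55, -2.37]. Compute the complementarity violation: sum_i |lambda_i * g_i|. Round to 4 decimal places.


KKT complementary slackness check:
lambda_1 * g_1 = 1.69 * -3.31 = -5.5939
lambda_2 * g_2 = 2.18 * -2.55 = -5.559
lambda_3 * g_3 = 3.09 * -2.37 = -7.3233
Total violation = 5.5939 + 5.559 + 7.3233 = 18.4762


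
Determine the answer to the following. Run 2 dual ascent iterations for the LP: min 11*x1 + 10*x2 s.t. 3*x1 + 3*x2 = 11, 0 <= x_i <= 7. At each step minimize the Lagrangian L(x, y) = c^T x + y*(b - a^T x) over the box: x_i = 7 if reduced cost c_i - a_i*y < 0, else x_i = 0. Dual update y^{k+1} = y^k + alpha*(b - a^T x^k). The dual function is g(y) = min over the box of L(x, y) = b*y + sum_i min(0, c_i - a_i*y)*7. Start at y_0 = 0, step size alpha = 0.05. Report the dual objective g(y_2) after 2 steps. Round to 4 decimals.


Dual ascent for LP: min 11*x1 + 10*x2, 3*x1 + 3*x2 = 11, 0 <= x_i <= 7
Step 1: y^k = 0.0, reduced costs: (11.0, 10.0)
  x^k = (0.0, 0.0), subgradient = b - a^T x = 11.0
  y^{k+1} = 0.0 + 0.05*11.0 = 0.55
Step 2: y^k = 0.55, reduced costs: (9.35, 8.35)
  x^k = (0.0, 0.0), subgradient = b - a^T x = 11.0
  y^{k+1} = 0.55 + 0.05*11.0 = 1.1
Dual objective at y_2 = 1.1: reduced costs (7.7, 6.7), box minimizer x = (0.0, 0.0)
g(y_2) = b*y + (c1 - a1*y)*x1 + (c2 - a2*y)*x2 = 11*1.1 + 7.7*0.0 + 6.7*0.0 = 12.1 + 0.0 + 0.0 = 12.1


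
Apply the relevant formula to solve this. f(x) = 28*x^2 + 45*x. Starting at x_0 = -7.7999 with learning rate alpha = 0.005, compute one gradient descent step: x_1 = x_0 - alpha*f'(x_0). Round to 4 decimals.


We compute the gradient at x_0 and apply the update.
f'(x) = 56*x + 45
f'(-7.7999) = 56*-7.7999 + 45 = -391.7944
x_1 = -7.7999 - 0.005*-391.7944 = -5.8409


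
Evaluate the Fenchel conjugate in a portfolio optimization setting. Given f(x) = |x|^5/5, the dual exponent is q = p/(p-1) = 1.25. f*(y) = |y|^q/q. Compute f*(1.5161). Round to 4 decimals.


The conjugate exponent q satisfies 1/p + 1/q = 1.
p = 5, so q = 5/(5 - 1) = 1.25
|y|^q = 1.5161^1.25 = 1.6823
f*(1.5161) = 1.6823 / 1.25 = 1.3459


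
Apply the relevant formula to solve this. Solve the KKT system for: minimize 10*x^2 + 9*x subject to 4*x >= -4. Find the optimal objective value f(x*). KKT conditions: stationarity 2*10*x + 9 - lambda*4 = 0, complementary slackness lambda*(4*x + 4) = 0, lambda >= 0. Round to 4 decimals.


Step 1: Try lambda = 0 (constraint inactive).
Stationarity: 2*10*x + 9 = 0
x* = -9/(2*10) = -0.45
Check constraint: 4*-0.45 = -1.8 >= -4 -- satisfied.
Step 2: Compute optimal value.
f(x*) = 10*(-0.45)^2 + 9*(-0.45) = -2.025


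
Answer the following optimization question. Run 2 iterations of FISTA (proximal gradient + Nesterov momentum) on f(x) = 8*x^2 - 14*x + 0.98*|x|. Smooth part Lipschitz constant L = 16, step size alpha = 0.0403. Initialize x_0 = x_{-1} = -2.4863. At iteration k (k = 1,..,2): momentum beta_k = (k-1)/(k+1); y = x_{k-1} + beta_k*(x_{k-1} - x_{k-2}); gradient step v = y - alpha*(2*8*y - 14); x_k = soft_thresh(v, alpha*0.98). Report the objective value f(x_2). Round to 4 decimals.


FISTA on f(x) = 8*x^2 - 14*x + 0.98*|x|
L = 16, alpha = 0.0403
Iteration 1: beta = 0.0, y = -2.4863 + 0.0*(-2.4863 + 2.4863) = -2.4863
  grad(y) = -53.7808, v = y - alpha*grad = -0.3189
  prox(v) = soft_thresh(-0.3189, 0.0395) = -0.2794
Iteration 2: beta = 0.3333, y = -0.2794 + 0.3333*(-0.2794 + 2.4863) = 0.4562
  grad(y) = -6.7011, v = y - alpha*grad = 0.7262
  prox(v) = soft_thresh(0.7262, 0.0395) = 0.6867
f(x_2) = 8*0.6867^2 - 14*0.6867 + 0.98*|0.6867| = -5.1685


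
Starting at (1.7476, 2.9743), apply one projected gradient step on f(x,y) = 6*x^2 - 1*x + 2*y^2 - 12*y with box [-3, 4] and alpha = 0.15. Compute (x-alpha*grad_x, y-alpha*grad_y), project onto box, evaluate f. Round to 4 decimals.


Step 1: Compute gradient at (1.7476, 2.9743).
grad_x = 2*6*1.7476 - 1 = 19.9712
grad_y = 2*2*2.9743 - 12 = -0.1028
Step 2: Gradient step.
x_raw = 1.7476 - 0.15*19.9712 = -1.2481
y_raw = 2.9743 - 0.15*-0.1028 = 2.9897
Step 3: Project onto [-3, 4].
x_proj = clip(-1.2481) = -1.2481
y_proj = clip(2.9897) = 2.9897
Step 4: Evaluate f.
f(-1.2481, 2.9897) = -7.4055


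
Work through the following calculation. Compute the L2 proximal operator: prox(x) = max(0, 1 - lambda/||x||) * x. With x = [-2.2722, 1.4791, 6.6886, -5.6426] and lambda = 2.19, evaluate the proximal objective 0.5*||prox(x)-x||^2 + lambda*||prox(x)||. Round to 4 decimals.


Step 1: Compute ||x||.
||x|| = 9.1612
Step 2: Compute scaling factor.
scale = max(0, 1 - 2.19/9.1612) = 0.7609
Step 3: prox(x) = [-1.729, 1.1255, 5.0897, -4.2937]
||prox(x)|| = 6.9712
Step 4: Proximal objective.
0.5*||prox-x||^2 = 2.3981
lambda*||prox|| = 15.2669
Total = 17.6649


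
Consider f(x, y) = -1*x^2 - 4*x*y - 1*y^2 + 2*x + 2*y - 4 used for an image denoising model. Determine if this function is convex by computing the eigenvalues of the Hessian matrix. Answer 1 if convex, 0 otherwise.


The Hessian of f(x,y) = -1*x^2 - 4*x*y - 1*y^2 + 2*x + 2*y - 4 is:
H = [[-2, -4], [-4, -2]]
Trace = -2 - 2 = -4
Determinant = -2*-2 - (-4)^2 = -12
Discriminant = (-4)^2 - 4*-12 = 64.0
Eigenvalues: lambda_1 = -6.0, lambda_2 = 2.0
The function is not convex.

0


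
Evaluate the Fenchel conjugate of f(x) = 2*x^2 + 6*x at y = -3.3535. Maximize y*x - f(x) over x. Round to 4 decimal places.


f*(y) = sup_x {y*x - a*x^2 - b*x} = sup_x {(y-b)*x - a*x^2}
FOC: (y - b) - 2a*x = 0 => x* = (y - b)/(2a)
x* = (-3.3535 - 6)/(2*2) = -2.3384
f*(-3.3535) = (y-b)^2/(4a) = (-3.3535 - 6)^2/(4*2)
= 87.488/8 = 10.936


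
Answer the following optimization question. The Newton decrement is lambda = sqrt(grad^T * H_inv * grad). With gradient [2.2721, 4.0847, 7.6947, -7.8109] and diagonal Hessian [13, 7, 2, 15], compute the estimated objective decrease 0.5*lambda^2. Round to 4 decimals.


Step 1: H is diagonal, so H^(-1) * g = [0.1748, 0.5835, 3.8474, -0.5207].
Step 2: g^T H^(-1) g = sum_i g_i^2 / H_ii
  = (2.2721)^2/13 + (4.0847)^2/7 + (7.6947)^2/2 + (-7.8109)^2/15
  = 0.3971 + 2.3835 + 29.6042 + 4.0673 = 36.4522
Step 3: Objective decrease = 0.5 * g^T H^(-1) g = 18.2261


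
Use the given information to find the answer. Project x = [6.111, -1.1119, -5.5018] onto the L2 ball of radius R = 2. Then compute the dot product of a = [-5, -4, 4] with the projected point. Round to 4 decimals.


Step 1: Compute ||x|| (intermediates to 6 decimals).
||x|| = sqrt(6.111^2 + (-1.1119)^2 + (-5.5018)^2) = 8.297617
Step 2: Project.
Since ||x|| > R, scale = R/||x|| = 2/8.297617 = 0.241033, proj(x) = scale * x
proj(x) = [1.472953, -0.268005, -1.326115]
Step 3: Dot product.
a^T * proj(x) = -5*1.472953 - 4*(-0.268005) + 4*(-1.326115) = -11.5972


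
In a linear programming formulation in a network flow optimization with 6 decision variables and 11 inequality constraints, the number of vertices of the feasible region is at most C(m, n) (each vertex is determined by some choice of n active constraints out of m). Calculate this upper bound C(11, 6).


Each vertex corresponds to some choice of n active constraints out of m, so the number of vertices is at most C(m, n) = m! / (n!(m-n)!).
m = 11, n = 6
Numerator: 11 * 10 * 9 * 8 * 7 * 6
Denominator: 6! = 720
C(11, 6) = 462


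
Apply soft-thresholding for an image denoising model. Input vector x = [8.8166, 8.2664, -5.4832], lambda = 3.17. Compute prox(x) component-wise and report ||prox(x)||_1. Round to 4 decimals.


Soft-thresholding with lambda = 3.17:
prox(8.8166) = sign(8.8166)*max(|8.8166| - 3.17, 0) = 5.6466
prox(8.2664) = sign(8.2664)*max(|8.2664| - 3.17, 0) = 5.0964
prox(-5.4832) = sign(-5.4832)*max(|-5.4832| - 3.17, 0) = -2.3132
prox(x) = [5.6466, 5.0964, -2.3132]
||prox(x)||_1 = 5.6466 + 5.0964 + 2.3132 = 13.0562


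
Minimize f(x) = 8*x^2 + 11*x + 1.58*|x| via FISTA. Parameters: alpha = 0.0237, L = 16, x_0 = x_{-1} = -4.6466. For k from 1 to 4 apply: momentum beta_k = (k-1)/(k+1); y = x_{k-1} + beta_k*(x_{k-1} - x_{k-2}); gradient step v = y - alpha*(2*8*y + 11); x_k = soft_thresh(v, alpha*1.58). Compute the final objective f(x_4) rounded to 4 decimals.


FISTA on f(x) = 8*x^2 + 11*x + 1.58*|x|
L = 16, alpha = 0.0237
Iteration 1: beta = 0.0, y = -4.6466 + 0.0*(-4.6466 + 4.6466) = -4.6466
  grad(y) = -63.3456, v = y - alpha*grad = -3.1453
  prox(v) = soft_thresh(-3.1453, 0.0374) = -3.1079
Iteration 2: beta = 0.3333, y = -3.1079 + 0.3333*(-3.1079 + 4.6466) = -2.595
  grad(y) = -30.5192, v = y - alpha*grad = -1.8716
  prox(v) = soft_thresh(-1.8716, 0.0374) = -1.8342
Iteration 3: beta = 0.5, y = -1.8342 + 0.5*(-1.8342 + 3.1079) = -1.1974
  grad(y) = -8.1579, v = y - alpha*grad = -1.004
  prox(v) = soft_thresh(-1.004, 0.0374) = -0.9666
Iteration 4: beta = 0.6, y = -0.9666 + 0.6*(-0.9666 + 1.8342) = -0.446
  grad(y) = 3.8639, v = y - alpha*grad = -0.5376
  prox(v) = soft_thresh(-0.5376, 0.0374) = -0.5001
f(x_4) = 8*(-0.5001)^2 + 11*(-0.5001) + 1.58*|-0.5001| = -2.7102


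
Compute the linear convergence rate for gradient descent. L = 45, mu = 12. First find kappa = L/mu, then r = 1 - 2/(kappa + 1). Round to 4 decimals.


Step 1: Compute the condition number.
kappa = L/mu = 45/12 = 3.75
Step 2: Compute the convergence rate.
r = 1 - 2/(kappa + 1) = 1 - 2*mu/(L + mu) = (L - mu)/(L + mu) = 33/57 = 0.5789


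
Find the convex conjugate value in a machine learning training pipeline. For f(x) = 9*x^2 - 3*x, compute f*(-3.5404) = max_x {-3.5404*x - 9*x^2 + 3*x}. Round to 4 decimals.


f*(y) = sup_x {y*x - a*x^2 - b*x} = sup_x {(y-b)*x - a*x^2}
FOC: (y - b) - 2a*x = 0 => x* = (y - b)/(2a)
x* = (-3.5404 + 3)/(2*9) = -0.03
f*(-3.5404) = (y-b)^2/(4a) = (-3.5404 + 3)^2/(4*9)
= 0.292/36 = 0.0081


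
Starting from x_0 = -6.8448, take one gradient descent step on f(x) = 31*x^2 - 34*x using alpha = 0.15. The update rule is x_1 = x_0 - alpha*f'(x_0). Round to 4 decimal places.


We compute the gradient at x_0 and apply the update.
f'(x) = 62*x - 34
f'(-6.8448) = 62*-6.8448 - 34 = -458.3776
x_1 = -6.8448 - 0.15*-458.3776 = 61.9118


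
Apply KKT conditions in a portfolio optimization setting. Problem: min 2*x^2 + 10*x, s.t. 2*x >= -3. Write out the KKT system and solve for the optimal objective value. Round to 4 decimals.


Step 1: Try lambda = 0 (constraint inactive).
x_unc = -10/(2*2) = -2.5
Check: 2*-2.5 = -5.0 < -3 -- violated!
Step 2: Constraint must be active: 2*x = -3
x* = -3/2 = -1.5
lambda = (2*2*(-1.5) + 10)/2 = 2.0
Step 3: Compute optimal value.
f(x*) = 2*(-1.5)^2 + 10*(-1.5) = -10.5


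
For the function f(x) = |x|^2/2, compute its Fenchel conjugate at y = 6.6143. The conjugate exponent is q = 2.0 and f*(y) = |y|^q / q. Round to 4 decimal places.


The conjugate exponent q satisfies 1/p + 1/q = 1.
p = 2, so q = 2/(2 - 1) = 2.0
|y|^q = 6.6143^2.0 = 43.749
f*(6.6143) = 43.749 / 2.0 = 21.8745


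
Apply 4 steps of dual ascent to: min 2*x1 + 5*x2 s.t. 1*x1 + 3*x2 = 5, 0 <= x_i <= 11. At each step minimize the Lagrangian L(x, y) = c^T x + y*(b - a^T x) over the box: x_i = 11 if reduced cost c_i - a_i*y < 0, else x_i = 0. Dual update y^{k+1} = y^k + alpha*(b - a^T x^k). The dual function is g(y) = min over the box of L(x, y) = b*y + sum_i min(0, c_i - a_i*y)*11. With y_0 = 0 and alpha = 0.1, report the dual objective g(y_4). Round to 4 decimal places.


Dual ascent for LP: min 2*x1 + 5*x2, 1*x1 + 3*x2 = 5, 0 <= x_i <= 11
Step 1: y^k = 0.0, reduced costs: (2.0, 5.0)
  x^k = (0.0, 0.0), subgradient = b - a^T x = 5.0
  y^{k+1} = 0.0 + 0.1*5.0 = 0.5
Step 2: y^k = 0.5, reduced costs: (1.5, 3.5)
  x^k = (0.0, 0.0), subgradient = b - a^T x = 5.0
  y^{k+1} = 0.5 + 0.1*5.0 = 1.0
Step 3: y^k = 1.0, reduced costs: (1.0, 2.0)
  x^k = (0.0, 0.0), subgradient = b - a^T x = 5.0
  y^{k+1} = 1.0 + 0.1*5.0 = 1.5
Step 4: y^k = 1.5, reduced costs: (0.5, 0.5)
  x^k = (0.0, 0.0), subgradient = b - a^T x = 5.0
  y^{k+1} = 1.5 + 0.1*5.0 = 2.0
Dual objective at y_4 = 2.0: reduced costs (0.0, -1.0), box minimizer x = (0.0, 11.0)
g(y_4) = b*y + (c1 - a1*y)*x1 + (c2 - a2*y)*x2 = 5*2.0 + 0.0*0.0 + (-1.0)*11.0 = 10.0 + 0.0 - 11.0 = -1.0


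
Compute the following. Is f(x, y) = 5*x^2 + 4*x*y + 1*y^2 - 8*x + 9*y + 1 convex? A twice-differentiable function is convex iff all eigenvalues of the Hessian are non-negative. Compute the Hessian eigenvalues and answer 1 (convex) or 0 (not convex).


The Hessian of f(x,y) = 5*x^2 + 4*x*y + 1*y^2 - 8*x + 9*y + 1 is:
H = [[10, 4], [4, 2]]
Trace = 10 + 2 = 12
Determinant = 10*2 - (4)^2 = 4
Discriminant = (12)^2 - 4*4 = 128.0
Eigenvalues: lambda_1 = 0.3431, lambda_2 = 11.6569
The function is convex.

1


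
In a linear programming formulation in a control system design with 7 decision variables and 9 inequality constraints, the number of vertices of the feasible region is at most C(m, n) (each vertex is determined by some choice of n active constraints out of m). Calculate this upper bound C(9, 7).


Each vertex corresponds to some choice of n active constraints out of m, so the number of vertices is at most C(m, n) = m! / (n!(m-n)!).
m = 9, n = 7
Numerator: 9 * 8 * 7 * 6 * 5 * 4 * 3
Denominator: 7! = 5040
C(9, 7) = 36


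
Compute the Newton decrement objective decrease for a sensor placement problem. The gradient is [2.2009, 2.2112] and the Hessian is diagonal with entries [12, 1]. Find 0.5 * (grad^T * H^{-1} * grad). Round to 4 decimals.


Step 1: H is diagonal, so H^(-1) * g = [0.1834, 2.2112].
Step 2: g^T H^(-1) g = sum_i g_i^2 / H_ii
  = (2.2009)^2/12 + (2.2112)^2/1
  = 0.4037 + 4.8894 = 5.2931
Step 3: Objective decrease = 0.5 * g^T H^(-1) g = 2.6465


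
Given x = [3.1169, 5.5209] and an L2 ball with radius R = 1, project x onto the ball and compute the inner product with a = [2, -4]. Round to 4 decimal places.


Step 1: Compute ||x|| (intermediates to 6 decimals).
||x|| = sqrt(3.1169^2 + 5.5209^2) = 6.339984
Step 2: Project.
Since ||x|| > R, scale = R/||x|| = 1/6.339984 = 0.157729, proj(x) = scale * x
proj(x) = [0.491626, 0.870806]
Step 3: Dot product.
a^T * proj(x) = 2*0.491626 - 4*0.870806 = -2.5


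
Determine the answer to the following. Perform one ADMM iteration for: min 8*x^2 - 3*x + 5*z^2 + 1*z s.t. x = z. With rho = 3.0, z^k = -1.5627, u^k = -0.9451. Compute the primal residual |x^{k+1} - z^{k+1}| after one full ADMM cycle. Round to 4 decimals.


ADMM iteration with rho = 3.0, z^k = -1.5627, u^k = -0.9451
Step 1: x-update.
Minimize 8*x^2 - 3*x + (3.0/2)*(x + 1.5627 - 0.9451)^2
FOC: (2*8 + 3.0)*x = 3 + 3.0*(-1.5627 + 0.9451)
x^{k+1} = 0.0604
Step 2: z-update.
Minimize 5*z^2 + 1*z + (3.0/2)*(0.0604 - z - 0.9451)^2
FOC: (2*5 + 3.0)*z = -1 + 3.0*(0.0604 - 0.9451)
z^{k+1} = -0.2811
Step 3: u-update.
u^{k+1} = -0.9451 + 0.0604 + 0.2811 = -0.6036
Step 4: Primal residual = |0.0604 + 0.2811| = 0.3415


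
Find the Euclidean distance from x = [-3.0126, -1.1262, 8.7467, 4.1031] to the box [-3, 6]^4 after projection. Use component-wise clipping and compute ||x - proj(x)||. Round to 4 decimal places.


Project each component onto [-3, 6].
clip(-3.0126) = -3.0, clip(-1.1262) = -1.1262, clip(8.7467) = 6.0, clip(4.1031) = 4.1031
Projection = [-3.0, -1.1262, 6.0, 4.1031]
Squared diffs: [0.0002, 0.0, 7.5444, 0.0]
Distance = sqrt(7.5446) = 2.7467


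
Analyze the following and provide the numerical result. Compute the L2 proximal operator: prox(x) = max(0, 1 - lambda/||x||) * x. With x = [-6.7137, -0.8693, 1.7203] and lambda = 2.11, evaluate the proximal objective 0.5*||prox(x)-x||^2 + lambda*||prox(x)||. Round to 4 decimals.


Step 1: Compute ||x||.
||x|| = 6.9849
Step 2: Compute scaling factor.
scale = max(0, 1 - 2.11/6.9849) = 0.6979
Step 3: prox(x) = [-4.6856, -0.6067, 1.2006]
||prox(x)|| = 4.8749
Step 4: Proximal objective.
0.5*||prox-x||^2 = 2.2261
lambda*||prox|| = 10.286
Total = 12.5121


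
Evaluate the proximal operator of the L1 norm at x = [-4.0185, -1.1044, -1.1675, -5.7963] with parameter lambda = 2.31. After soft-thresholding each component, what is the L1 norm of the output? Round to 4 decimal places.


Soft-thresholding with lambda = 2.31:
prox(-4.0185) = sign(-4.0185)*max(|-4.0185| - 2.31, 0) = -1.7085
prox(-1.1044) = sign(-1.1044)*max(|-1.1044| - 2.31, 0) = 0.0
prox(-1.1675) = sign(-1.1675)*max(|-1.1675| - 2.31, 0) = 0.0
prox(-5.7963) = sign(-5.7963)*max(|-5.7963| - 2.31, 0) = -3.4863
prox(x) = [-1.7085, 0.0, 0.0, -3.4863]
||prox(x)||_1 = 1.7085 + 0.0 + 0.0 + 3.4863 = 5.1948


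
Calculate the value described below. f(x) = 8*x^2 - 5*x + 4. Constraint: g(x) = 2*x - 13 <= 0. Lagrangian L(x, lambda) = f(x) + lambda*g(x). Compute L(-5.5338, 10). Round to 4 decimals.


Step 1: Evaluate f(x).
f(-5.5338) = 8*(-5.5338)^2 - 5*(-5.5338) + 4 = 276.6525
Step 2: Evaluate g(x).
g(-5.5338) = 2*-5.5338 - 13 = -24.0676
Step 3: Compute Lagrangian.
L = 276.6525 + 10*-24.0676 = 35.9765


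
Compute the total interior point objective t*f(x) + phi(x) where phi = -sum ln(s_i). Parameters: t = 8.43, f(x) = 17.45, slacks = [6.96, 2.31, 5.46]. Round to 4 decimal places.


Step 1: Compute log-barrier.
ln values: [1.9402, 0.8372, 1.6974]
phi = -(1.9402 + 0.8372 + 1.6974) = -4.4749
Step 2: Compute augmented objective.
t*f(x) = 8.43*17.45 = 147.1035
Total = 147.1035 - 4.4749 = 142.6286


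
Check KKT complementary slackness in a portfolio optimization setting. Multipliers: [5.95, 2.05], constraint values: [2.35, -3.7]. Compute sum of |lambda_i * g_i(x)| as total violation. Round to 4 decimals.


KKT complementary slackness check:
lambda_1 * g_1 = 5.95 * 2.35 = 13.9825
lambda_2 * g_2 = 2.05 * -3.7 = -7.585
Total violation = 13.9825 + 7.585 = 21.5675


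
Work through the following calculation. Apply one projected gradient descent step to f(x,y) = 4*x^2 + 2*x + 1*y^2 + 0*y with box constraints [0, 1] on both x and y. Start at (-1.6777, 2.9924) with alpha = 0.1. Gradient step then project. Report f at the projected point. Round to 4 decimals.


Step 1: Compute gradient at (-1.6777, 2.9924).
grad_x = 2*4*-1.6777 + 2 = -11.4216
grad_y = 2*1*2.9924 + 0 = 5.9848
Step 2: Gradient step.
x_raw = -1.6777 - 0.1*-11.4216 = -0.5355
y_raw = 2.9924 - 0.1*5.9848 = 2.3939
Step 3: Project onto [0, 1].
x_proj = clip(-0.5355) = 0.0
y_proj = clip(2.3939) = 1.0
Step 4: Evaluate f.
f(0.0, 1.0) = 1.0
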